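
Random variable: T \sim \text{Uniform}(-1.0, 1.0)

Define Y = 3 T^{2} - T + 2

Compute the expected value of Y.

E[Y] = 3*E[T²] - 1*E[T] + 2
E[T] = 0
E[T²] = Var(T) + (E[T])² = 0.33333333 + 0 = 0.33333333
E[Y] = 3*0.33333333 - 1*0 + 2 = 3

3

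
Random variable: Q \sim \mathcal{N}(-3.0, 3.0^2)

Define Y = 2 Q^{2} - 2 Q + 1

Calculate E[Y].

E[Y] = 2*E[Q²] - 2*E[Q] + 1
E[Q] = -3
E[Q²] = Var(Q) + (E[Q])² = 9 + 9 = 18
E[Y] = 2*18 - 2*(-3) + 1 = 43

43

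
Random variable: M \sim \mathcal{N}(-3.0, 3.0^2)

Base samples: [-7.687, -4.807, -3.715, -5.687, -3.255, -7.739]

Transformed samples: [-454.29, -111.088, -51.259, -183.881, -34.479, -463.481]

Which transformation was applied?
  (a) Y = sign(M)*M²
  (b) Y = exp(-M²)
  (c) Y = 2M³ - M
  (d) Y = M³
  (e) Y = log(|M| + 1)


Checking option (d) Y = M³:
  M = -7.687 -> Y = -454.29 ✓
  M = -4.807 -> Y = -111.088 ✓
  M = -3.715 -> Y = -51.259 ✓
All samples match this transformation.

(d) M³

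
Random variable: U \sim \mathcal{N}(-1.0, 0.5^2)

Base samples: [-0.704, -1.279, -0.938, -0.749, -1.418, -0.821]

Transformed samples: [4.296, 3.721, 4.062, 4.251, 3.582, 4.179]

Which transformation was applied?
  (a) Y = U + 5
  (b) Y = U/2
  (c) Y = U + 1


Checking option (a) Y = U + 5:
  U = -0.704 -> Y = 4.296 ✓
  U = -1.279 -> Y = 3.721 ✓
  U = -0.938 -> Y = 4.062 ✓
All samples match this transformation.

(a) U + 5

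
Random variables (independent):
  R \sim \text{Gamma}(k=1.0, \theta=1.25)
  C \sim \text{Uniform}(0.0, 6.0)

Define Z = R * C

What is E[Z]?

For independent RVs: E[XY] = E[X]*E[Y]
E[R] = 1.25
E[C] = 3
E[Z] = 1.25 * 3 = 3.75

3.75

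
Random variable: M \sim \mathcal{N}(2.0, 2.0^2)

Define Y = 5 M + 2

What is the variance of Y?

For Y = aM + b: Var(Y) = a² * Var(M)
Var(M) = 2.0^2 = 4
Var(Y) = 5² * 4 = 25 * 4 = 100

100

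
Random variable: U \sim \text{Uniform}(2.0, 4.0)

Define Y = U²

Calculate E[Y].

Using E[X²] = Var(X) + (E[X])²:
E[U] = 3
Var(U) = (4 - 2)^2/12 = 0.33333333
E[U²] = 0.33333333 + 3² = 0.33333333 + 9 = 9.3333333

9.3333333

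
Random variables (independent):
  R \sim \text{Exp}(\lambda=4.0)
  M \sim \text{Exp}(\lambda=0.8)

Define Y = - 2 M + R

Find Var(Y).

For independent RVs: Var(aX + bY) = a²Var(X) + b²Var(Y)
Var(R) = 0.0625
Var(M) = 1.5625
Var(Y) = 1²*0.0625 + (-2)²*1.5625
= 1*0.0625 + 4*1.5625 = 6.3125

6.3125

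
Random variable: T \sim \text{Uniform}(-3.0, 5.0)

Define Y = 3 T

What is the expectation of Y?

For Y = 3T:
E[Y] = 3 * E[T]
E[T] = (-3 + 5)/2 = 1
E[Y] = 3 * 1 = 3

3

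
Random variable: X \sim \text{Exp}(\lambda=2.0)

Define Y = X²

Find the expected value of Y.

E[X²] = Var(X) + (E[X])² = 0.25 + 0.25 = 0.5

0.5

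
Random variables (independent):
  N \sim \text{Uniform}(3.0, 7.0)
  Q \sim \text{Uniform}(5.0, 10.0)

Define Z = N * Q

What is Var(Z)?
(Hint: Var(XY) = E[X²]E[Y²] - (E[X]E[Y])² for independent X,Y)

Var(XY) = E[X²]E[Y²] - (E[X]E[Y])²
E[N] = 5, Var(N) = 1.3333333
E[Q] = 7.5, Var(Q) = 2.0833333
E[N²] = 1.3333333 + 5² = 26.333333
E[Q²] = 2.0833333 + 7.5² = 58.333333
Var(Z) = 26.333333*58.333333 - (5*7.5)²
= 1536.1111 - 1406.25 = 129.86111

129.86111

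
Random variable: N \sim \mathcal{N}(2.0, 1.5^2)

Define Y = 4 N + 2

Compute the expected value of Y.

For Y = 4N + 2:
E[Y] = 4 * E[N] + 2
E[N] = 2.0 = 2
E[Y] = 4 * 2 + 2 = 10

10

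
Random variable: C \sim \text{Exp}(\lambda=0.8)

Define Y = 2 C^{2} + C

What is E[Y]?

E[Y] = 2*E[C²] + 1*E[C]
E[C] = 1.25
E[C²] = Var(C) + (E[C])² = 1.5625 + 1.5625 = 3.125
E[Y] = 2*3.125 + 1*1.25 = 7.5

7.5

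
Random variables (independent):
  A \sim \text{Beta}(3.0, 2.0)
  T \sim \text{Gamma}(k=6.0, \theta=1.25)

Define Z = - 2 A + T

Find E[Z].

E[Z] = -2*E[A] + 1*E[T]
E[A] = 0.6
E[T] = 7.5
E[Z] = -2*0.6 + 1*7.5 = 6.3

6.3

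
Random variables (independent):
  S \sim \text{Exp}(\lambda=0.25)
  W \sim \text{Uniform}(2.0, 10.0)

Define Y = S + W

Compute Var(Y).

For independent RVs: Var(aX + bY) = a²Var(X) + b²Var(Y)
Var(S) = 16
Var(W) = 5.3333333
Var(Y) = 1²*16 + 1²*5.3333333
= 1*16 + 1*5.3333333 = 21.333333

21.333333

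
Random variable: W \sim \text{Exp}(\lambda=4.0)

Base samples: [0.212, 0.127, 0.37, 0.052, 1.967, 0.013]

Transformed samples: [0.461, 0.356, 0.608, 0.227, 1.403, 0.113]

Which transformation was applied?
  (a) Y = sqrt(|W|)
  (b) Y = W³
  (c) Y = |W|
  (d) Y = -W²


Checking option (a) Y = sqrt(|W|):
  W = 0.212 -> Y = 0.461 ✓
  W = 0.127 -> Y = 0.356 ✓
  W = 0.37 -> Y = 0.608 ✓
All samples match this transformation.

(a) sqrt(|W|)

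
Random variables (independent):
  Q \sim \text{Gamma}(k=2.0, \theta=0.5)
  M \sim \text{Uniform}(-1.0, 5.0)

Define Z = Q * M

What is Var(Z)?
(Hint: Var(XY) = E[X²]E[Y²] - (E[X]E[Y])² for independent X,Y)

Var(XY) = E[X²]E[Y²] - (E[X]E[Y])²
E[Q] = 1, Var(Q) = 0.5
E[M] = 2, Var(M) = 3
E[Q²] = 0.5 + 1² = 1.5
E[M²] = 3 + 2² = 7
Var(Z) = 1.5*7 - (1*2)²
= 10.5 - 4 = 6.5

6.5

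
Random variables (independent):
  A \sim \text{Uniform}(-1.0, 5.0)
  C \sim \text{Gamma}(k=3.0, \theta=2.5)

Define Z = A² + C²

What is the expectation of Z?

E[Z] = E[A²] + E[C²]
E[A²] = Var(A) + E[A]² = 3 + 4 = 7
E[C²] = Var(C) + E[C]² = 18.75 + 56.25 = 75
E[Z] = 7 + 75 = 82

82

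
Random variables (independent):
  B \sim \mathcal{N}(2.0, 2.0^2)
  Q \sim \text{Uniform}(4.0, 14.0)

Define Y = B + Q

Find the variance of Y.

For independent RVs: Var(aX + bY) = a²Var(X) + b²Var(Y)
Var(B) = 4
Var(Q) = 8.3333333
Var(Y) = 1²*4 + 1²*8.3333333
= 1*4 + 1*8.3333333 = 12.333333

12.333333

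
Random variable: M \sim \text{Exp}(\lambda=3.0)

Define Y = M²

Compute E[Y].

Using E[X²] = Var(X) + (E[X])²:
E[M] = 0.33333333
Var(M) = 1/3.0^2 = 0.11111111
E[M²] = 0.11111111 + 0.33333333² = 0.11111111 + 0.11111111 = 0.22222222

0.22222222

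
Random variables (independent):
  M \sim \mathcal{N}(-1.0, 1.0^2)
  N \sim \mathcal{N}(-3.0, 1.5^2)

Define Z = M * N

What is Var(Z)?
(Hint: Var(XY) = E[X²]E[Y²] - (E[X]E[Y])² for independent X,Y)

Var(XY) = E[X²]E[Y²] - (E[X]E[Y])²
E[M] = -1, Var(M) = 1
E[N] = -3, Var(N) = 2.25
E[M²] = 1 + (-1)² = 2
E[N²] = 2.25 + (-3)² = 11.25
Var(Z) = 2*11.25 - (-1*(-3))²
= 22.5 - 9 = 13.5

13.5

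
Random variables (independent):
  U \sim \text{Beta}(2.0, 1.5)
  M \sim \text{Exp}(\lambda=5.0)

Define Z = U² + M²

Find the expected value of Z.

E[Z] = E[U²] + E[M²]
E[U²] = Var(U) + E[U]² = 0.054421769 + 0.32653061 = 0.38095238
E[M²] = Var(M) + E[M]² = 0.04 + 0.04 = 0.08
E[Z] = 0.38095238 + 0.08 = 0.46095238

0.46095238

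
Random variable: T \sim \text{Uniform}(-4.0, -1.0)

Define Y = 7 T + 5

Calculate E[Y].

For Y = 7T + 5:
E[Y] = 7 * E[T] + 5
E[T] = (-4 - 1)/2 = -2.5
E[Y] = 7 * (-2.5) + 5 = -12.5

-12.5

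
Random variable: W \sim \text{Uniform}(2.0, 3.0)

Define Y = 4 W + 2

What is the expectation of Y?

For Y = 4W + 2:
E[Y] = 4 * E[W] + 2
E[W] = (2 + 3)/2 = 2.5
E[Y] = 4 * 2.5 + 2 = 12

12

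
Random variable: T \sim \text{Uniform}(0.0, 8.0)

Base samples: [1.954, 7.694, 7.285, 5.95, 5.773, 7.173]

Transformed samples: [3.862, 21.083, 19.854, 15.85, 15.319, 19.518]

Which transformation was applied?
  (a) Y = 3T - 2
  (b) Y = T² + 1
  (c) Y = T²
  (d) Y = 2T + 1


Checking option (a) Y = 3T - 2:
  T = 1.954 -> Y = 3.862 ✓
  T = 7.694 -> Y = 21.083 ✓
  T = 7.285 -> Y = 19.854 ✓
All samples match this transformation.

(a) 3T - 2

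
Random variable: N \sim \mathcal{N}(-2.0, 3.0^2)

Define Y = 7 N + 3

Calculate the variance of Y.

For Y = aN + b: Var(Y) = a² * Var(N)
Var(N) = 3.0^2 = 9
Var(Y) = 7² * 9 = 49 * 9 = 441

441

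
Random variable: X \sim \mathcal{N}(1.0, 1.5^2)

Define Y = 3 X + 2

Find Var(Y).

For Y = aX + b: Var(Y) = a² * Var(X)
Var(X) = 1.5^2 = 2.25
Var(Y) = 3² * 2.25 = 9 * 2.25 = 20.25

20.25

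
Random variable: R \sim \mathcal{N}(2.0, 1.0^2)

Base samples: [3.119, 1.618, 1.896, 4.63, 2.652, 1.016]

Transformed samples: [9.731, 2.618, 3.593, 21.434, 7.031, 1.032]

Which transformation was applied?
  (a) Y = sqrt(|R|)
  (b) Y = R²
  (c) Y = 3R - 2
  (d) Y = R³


Checking option (b) Y = R²:
  R = 3.119 -> Y = 9.731 ✓
  R = 1.618 -> Y = 2.618 ✓
  R = 1.896 -> Y = 3.593 ✓
All samples match this transformation.

(b) R²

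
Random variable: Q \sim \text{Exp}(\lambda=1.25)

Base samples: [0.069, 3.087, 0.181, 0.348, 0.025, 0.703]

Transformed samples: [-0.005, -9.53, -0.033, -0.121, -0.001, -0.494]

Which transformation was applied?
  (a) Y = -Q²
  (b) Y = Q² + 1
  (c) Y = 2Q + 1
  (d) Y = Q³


Checking option (a) Y = -Q²:
  Q = 0.069 -> Y = -0.005 ✓
  Q = 3.087 -> Y = -9.53 ✓
  Q = 0.181 -> Y = -0.033 ✓
All samples match this transformation.

(a) -Q²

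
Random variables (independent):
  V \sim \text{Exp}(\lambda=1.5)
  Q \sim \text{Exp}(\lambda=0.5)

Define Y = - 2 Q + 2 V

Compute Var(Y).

For independent RVs: Var(aX + bY) = a²Var(X) + b²Var(Y)
Var(V) = 0.44444444
Var(Q) = 4
Var(Y) = 2²*0.44444444 + (-2)²*4
= 4*0.44444444 + 4*4 = 17.777778

17.777778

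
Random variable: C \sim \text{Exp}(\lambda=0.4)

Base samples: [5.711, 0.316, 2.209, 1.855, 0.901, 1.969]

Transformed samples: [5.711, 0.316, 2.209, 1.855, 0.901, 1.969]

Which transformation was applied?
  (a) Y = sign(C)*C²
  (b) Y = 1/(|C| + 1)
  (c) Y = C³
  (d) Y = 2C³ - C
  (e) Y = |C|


Checking option (e) Y = |C|:
  C = 5.711 -> Y = 5.711 ✓
  C = 0.316 -> Y = 0.316 ✓
  C = 2.209 -> Y = 2.209 ✓
All samples match this transformation.

(e) |C|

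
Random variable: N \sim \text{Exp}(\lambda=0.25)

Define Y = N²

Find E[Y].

E[N²] = Var(N) + (E[N])² = 16 + 16 = 32

32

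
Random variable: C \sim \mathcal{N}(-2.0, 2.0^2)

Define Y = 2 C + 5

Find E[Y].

For Y = 2C + 5:
E[Y] = 2 * E[C] + 5
E[C] = -2.0 = -2
E[Y] = 2 * (-2) + 5 = 1

1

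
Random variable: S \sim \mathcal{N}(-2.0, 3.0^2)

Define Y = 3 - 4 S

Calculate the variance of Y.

For Y = aS + b: Var(Y) = a² * Var(S)
Var(S) = 3.0^2 = 9
Var(Y) = (-4)² * 9 = 16 * 9 = 144

144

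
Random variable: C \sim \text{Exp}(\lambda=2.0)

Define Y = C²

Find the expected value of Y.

E[C²] = Var(C) + (E[C])² = 0.25 + 0.25 = 0.5

0.5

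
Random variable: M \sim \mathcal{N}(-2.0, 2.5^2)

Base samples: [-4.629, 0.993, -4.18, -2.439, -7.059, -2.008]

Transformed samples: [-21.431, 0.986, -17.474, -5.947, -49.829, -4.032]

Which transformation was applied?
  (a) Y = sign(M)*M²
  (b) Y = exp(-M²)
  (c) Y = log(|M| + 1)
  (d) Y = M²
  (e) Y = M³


Checking option (a) Y = sign(M)*M²:
  M = -4.629 -> Y = -21.431 ✓
  M = 0.993 -> Y = 0.986 ✓
  M = -4.18 -> Y = -17.474 ✓
All samples match this transformation.

(a) sign(M)*M²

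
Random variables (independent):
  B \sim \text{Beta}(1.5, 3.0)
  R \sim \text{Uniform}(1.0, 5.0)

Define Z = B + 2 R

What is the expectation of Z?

E[Z] = 1*E[B] + 2*E[R]
E[B] = 0.33333333
E[R] = 3
E[Z] = 1*0.33333333 + 2*3 = 6.3333333

6.3333333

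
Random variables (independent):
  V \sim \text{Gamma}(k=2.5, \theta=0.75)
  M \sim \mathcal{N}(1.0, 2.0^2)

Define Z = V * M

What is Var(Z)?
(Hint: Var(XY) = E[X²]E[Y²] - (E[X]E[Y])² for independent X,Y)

Var(XY) = E[X²]E[Y²] - (E[X]E[Y])²
E[V] = 1.875, Var(V) = 1.40625
E[M] = 1, Var(M) = 4
E[V²] = 1.40625 + 1.875² = 4.921875
E[M²] = 4 + 1² = 5
Var(Z) = 4.921875*5 - (1.875*1)²
= 24.609375 - 3.515625 = 21.09375

21.09375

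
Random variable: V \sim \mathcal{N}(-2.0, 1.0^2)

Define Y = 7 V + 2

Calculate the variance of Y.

For Y = aV + b: Var(Y) = a² * Var(V)
Var(V) = 1.0^2 = 1
Var(Y) = 7² * 1 = 49 * 1 = 49

49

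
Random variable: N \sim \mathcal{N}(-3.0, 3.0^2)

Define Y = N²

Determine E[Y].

Using E[X²] = Var(X) + (E[X])²:
E[N] = -3
Var(N) = 3.0^2 = 9
E[N²] = 9 + (-3)² = 9 + 9 = 18

18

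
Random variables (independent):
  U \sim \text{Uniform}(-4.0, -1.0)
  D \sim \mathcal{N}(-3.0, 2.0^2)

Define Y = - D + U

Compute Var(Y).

For independent RVs: Var(aX + bY) = a²Var(X) + b²Var(Y)
Var(U) = 0.75
Var(D) = 4
Var(Y) = 1²*0.75 + (-1)²*4
= 1*0.75 + 1*4 = 4.75

4.75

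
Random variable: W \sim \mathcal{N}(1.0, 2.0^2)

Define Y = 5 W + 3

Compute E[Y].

For Y = 5W + 3:
E[Y] = 5 * E[W] + 3
E[W] = 1.0 = 1
E[Y] = 5 * 1 + 3 = 8

8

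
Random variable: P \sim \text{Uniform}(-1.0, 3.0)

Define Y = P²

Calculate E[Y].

Using E[X²] = Var(X) + (E[X])²:
E[P] = 1
Var(P) = (3 + 1)^2/12 = 1.3333333
E[P²] = 1.3333333 + 1² = 1.3333333 + 1 = 2.3333333

2.3333333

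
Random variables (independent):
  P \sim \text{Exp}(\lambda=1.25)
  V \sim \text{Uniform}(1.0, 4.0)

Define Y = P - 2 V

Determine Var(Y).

For independent RVs: Var(aX + bY) = a²Var(X) + b²Var(Y)
Var(P) = 0.64
Var(V) = 0.75
Var(Y) = 1²*0.64 + (-2)²*0.75
= 1*0.64 + 4*0.75 = 3.64

3.64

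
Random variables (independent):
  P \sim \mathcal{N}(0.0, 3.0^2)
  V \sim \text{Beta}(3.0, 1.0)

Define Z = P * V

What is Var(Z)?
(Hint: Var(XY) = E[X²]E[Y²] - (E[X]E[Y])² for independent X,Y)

Var(XY) = E[X²]E[Y²] - (E[X]E[Y])²
E[P] = 0, Var(P) = 9
E[V] = 0.75, Var(V) = 0.0375
E[P²] = 9 + 0² = 9
E[V²] = 0.0375 + 0.75² = 0.6
Var(Z) = 9*0.6 - (0*0.75)²
= 5.4 - 0 = 5.4

5.4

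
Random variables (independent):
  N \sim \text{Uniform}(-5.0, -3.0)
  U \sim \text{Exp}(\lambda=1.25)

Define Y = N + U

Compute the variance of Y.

For independent RVs: Var(aX + bY) = a²Var(X) + b²Var(Y)
Var(N) = 0.33333333
Var(U) = 0.64
Var(Y) = 1²*0.33333333 + 1²*0.64
= 1*0.33333333 + 1*0.64 = 0.97333333

0.97333333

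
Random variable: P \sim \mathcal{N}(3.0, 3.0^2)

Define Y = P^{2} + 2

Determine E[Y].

E[Y] = 1*E[P²] + 2
E[P] = 3
E[P²] = Var(P) + (E[P])² = 9 + 9 = 18
E[Y] = 1*18 + 2 = 20

20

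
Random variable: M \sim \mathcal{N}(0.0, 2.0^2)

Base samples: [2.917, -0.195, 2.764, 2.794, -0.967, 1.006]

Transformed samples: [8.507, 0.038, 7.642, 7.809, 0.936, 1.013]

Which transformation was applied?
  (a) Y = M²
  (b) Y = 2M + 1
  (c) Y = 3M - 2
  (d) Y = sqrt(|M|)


Checking option (a) Y = M²:
  M = 2.917 -> Y = 8.507 ✓
  M = -0.195 -> Y = 0.038 ✓
  M = 2.764 -> Y = 7.642 ✓
All samples match this transformation.

(a) M²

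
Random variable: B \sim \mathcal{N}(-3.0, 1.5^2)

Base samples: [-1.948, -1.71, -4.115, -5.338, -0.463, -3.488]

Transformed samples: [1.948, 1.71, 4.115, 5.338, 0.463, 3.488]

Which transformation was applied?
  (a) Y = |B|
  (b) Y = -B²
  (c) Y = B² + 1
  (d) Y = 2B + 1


Checking option (a) Y = |B|:
  B = -1.948 -> Y = 1.948 ✓
  B = -1.71 -> Y = 1.71 ✓
  B = -4.115 -> Y = 4.115 ✓
All samples match this transformation.

(a) |B|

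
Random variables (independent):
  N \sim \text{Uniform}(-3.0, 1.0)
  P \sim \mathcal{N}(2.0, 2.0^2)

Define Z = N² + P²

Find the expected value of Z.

E[Z] = E[N²] + E[P²]
E[N²] = Var(N) + E[N]² = 1.3333333 + 1 = 2.3333333
E[P²] = Var(P) + E[P]² = 4 + 4 = 8
E[Z] = 2.3333333 + 8 = 10.333333

10.333333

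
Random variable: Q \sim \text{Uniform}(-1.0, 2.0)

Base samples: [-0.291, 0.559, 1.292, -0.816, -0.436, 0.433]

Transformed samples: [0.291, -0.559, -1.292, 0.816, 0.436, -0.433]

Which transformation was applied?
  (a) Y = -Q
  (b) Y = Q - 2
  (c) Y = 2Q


Checking option (a) Y = -Q:
  Q = -0.291 -> Y = 0.291 ✓
  Q = 0.559 -> Y = -0.559 ✓
  Q = 1.292 -> Y = -1.292 ✓
All samples match this transformation.

(a) -Q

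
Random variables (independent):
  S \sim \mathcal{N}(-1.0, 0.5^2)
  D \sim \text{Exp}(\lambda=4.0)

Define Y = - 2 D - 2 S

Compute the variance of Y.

For independent RVs: Var(aX + bY) = a²Var(X) + b²Var(Y)
Var(S) = 0.25
Var(D) = 0.0625
Var(Y) = (-2)²*0.25 + (-2)²*0.0625
= 4*0.25 + 4*0.0625 = 1.25

1.25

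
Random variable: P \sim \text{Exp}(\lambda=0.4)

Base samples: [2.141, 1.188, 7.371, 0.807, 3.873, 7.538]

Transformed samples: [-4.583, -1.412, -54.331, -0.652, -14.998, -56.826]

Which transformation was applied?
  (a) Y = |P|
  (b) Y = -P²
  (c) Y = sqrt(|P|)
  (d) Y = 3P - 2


Checking option (b) Y = -P²:
  P = 2.141 -> Y = -4.583 ✓
  P = 1.188 -> Y = -1.412 ✓
  P = 7.371 -> Y = -54.331 ✓
All samples match this transformation.

(b) -P²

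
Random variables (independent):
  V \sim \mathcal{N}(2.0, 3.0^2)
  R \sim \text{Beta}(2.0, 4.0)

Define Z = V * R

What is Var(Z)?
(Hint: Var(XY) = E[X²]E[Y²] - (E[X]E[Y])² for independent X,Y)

Var(XY) = E[X²]E[Y²] - (E[X]E[Y])²
E[V] = 2, Var(V) = 9
E[R] = 0.33333333, Var(R) = 0.031746032
E[V²] = 9 + 2² = 13
E[R²] = 0.031746032 + 0.33333333² = 0.14285714
Var(Z) = 13*0.14285714 - (2*0.33333333)²
= 1.8571429 - 0.44444444 = 1.4126984

1.4126984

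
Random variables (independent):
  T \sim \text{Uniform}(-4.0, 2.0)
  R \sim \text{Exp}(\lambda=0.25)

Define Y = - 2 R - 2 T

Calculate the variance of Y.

For independent RVs: Var(aX + bY) = a²Var(X) + b²Var(Y)
Var(T) = 3
Var(R) = 16
Var(Y) = (-2)²*3 + (-2)²*16
= 4*3 + 4*16 = 76

76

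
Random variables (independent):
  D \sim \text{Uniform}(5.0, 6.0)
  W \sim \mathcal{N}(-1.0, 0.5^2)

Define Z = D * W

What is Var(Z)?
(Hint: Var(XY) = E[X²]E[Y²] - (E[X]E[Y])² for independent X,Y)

Var(XY) = E[X²]E[Y²] - (E[X]E[Y])²
E[D] = 5.5, Var(D) = 0.083333333
E[W] = -1, Var(W) = 0.25
E[D²] = 0.083333333 + 5.5² = 30.333333
E[W²] = 0.25 + (-1)² = 1.25
Var(Z) = 30.333333*1.25 - (5.5*(-1))²
= 37.916667 - 30.25 = 7.6666667

7.6666667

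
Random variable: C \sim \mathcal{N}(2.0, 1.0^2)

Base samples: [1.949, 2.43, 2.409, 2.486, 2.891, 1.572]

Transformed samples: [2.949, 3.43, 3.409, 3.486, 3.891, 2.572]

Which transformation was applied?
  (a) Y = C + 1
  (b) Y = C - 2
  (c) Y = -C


Checking option (a) Y = C + 1:
  C = 1.949 -> Y = 2.949 ✓
  C = 2.43 -> Y = 3.43 ✓
  C = 2.409 -> Y = 3.409 ✓
All samples match this transformation.

(a) C + 1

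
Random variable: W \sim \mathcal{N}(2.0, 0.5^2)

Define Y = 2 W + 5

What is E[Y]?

For Y = 2W + 5:
E[Y] = 2 * E[W] + 5
E[W] = 2.0 = 2
E[Y] = 2 * 2 + 5 = 9

9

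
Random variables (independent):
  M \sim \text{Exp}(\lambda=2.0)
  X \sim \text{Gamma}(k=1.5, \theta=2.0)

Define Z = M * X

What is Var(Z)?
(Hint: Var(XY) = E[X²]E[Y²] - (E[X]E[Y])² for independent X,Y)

Var(XY) = E[X²]E[Y²] - (E[X]E[Y])²
E[M] = 0.5, Var(M) = 0.25
E[X] = 3, Var(X) = 6
E[M²] = 0.25 + 0.5² = 0.5
E[X²] = 6 + 3² = 15
Var(Z) = 0.5*15 - (0.5*3)²
= 7.5 - 2.25 = 5.25

5.25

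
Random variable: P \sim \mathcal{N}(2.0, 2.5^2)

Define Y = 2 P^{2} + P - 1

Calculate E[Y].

E[Y] = 2*E[P²] + 1*E[P] - 1
E[P] = 2
E[P²] = Var(P) + (E[P])² = 6.25 + 4 = 10.25
E[Y] = 2*10.25 + 1*2 - 1 = 21.5

21.5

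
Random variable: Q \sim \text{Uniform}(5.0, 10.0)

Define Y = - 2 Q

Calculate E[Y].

For Y = -2Q:
E[Y] = -2 * E[Q]
E[Q] = (5 + 10)/2 = 7.5
E[Y] = -2 * 7.5 = -15

-15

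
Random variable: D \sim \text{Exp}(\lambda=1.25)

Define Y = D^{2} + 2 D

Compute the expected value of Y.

E[Y] = 1*E[D²] + 2*E[D]
E[D] = 0.8
E[D²] = Var(D) + (E[D])² = 0.64 + 0.64 = 1.28
E[Y] = 1*1.28 + 2*0.8 = 2.88

2.88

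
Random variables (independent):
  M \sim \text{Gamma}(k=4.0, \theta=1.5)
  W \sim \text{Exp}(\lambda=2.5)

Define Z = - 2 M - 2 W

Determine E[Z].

E[Z] = -2*E[M] - 2*E[W]
E[M] = 6
E[W] = 0.4
E[Z] = -2*6 - 2*0.4 = -12.8

-12.8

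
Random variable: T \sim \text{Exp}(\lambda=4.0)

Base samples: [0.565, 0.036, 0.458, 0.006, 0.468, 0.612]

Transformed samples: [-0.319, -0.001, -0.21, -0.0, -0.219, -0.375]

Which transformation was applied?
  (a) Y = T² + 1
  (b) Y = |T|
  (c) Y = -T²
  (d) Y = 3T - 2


Checking option (c) Y = -T²:
  T = 0.565 -> Y = -0.319 ✓
  T = 0.036 -> Y = -0.001 ✓
  T = 0.458 -> Y = -0.21 ✓
All samples match this transformation.

(c) -T²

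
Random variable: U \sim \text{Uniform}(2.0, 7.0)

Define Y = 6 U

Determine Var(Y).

For Y = aU + b: Var(Y) = a² * Var(U)
Var(U) = (7 - 2)^2/12 = 2.0833333
Var(Y) = 6² * 2.0833333 = 36 * 2.0833333 = 75

75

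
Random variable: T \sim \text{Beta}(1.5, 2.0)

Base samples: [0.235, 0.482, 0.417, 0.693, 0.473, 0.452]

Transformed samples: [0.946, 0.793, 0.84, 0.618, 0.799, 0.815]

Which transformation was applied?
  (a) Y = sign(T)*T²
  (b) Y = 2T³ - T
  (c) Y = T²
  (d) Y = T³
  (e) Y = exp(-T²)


Checking option (e) Y = exp(-T²):
  T = 0.235 -> Y = 0.946 ✓
  T = 0.482 -> Y = 0.793 ✓
  T = 0.417 -> Y = 0.84 ✓
All samples match this transformation.

(e) exp(-T²)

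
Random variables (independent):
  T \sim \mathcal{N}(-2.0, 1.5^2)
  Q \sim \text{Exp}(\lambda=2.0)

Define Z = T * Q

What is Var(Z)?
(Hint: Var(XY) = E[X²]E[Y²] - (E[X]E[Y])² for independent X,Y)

Var(XY) = E[X²]E[Y²] - (E[X]E[Y])²
E[T] = -2, Var(T) = 2.25
E[Q] = 0.5, Var(Q) = 0.25
E[T²] = 2.25 + (-2)² = 6.25
E[Q²] = 0.25 + 0.5² = 0.5
Var(Z) = 6.25*0.5 - (-2*0.5)²
= 3.125 - 1 = 2.125

2.125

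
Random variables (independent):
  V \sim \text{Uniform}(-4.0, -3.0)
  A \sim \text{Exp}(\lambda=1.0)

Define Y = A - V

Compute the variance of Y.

For independent RVs: Var(aX + bY) = a²Var(X) + b²Var(Y)
Var(V) = 0.083333333
Var(A) = 1
Var(Y) = (-1)²*0.083333333 + 1²*1
= 1*0.083333333 + 1*1 = 1.0833333

1.0833333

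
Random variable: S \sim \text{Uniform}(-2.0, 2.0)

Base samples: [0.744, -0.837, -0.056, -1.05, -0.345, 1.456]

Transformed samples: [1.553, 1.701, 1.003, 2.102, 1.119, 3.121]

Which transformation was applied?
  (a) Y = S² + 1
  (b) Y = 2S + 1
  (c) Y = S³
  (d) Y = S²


Checking option (a) Y = S² + 1:
  S = 0.744 -> Y = 1.553 ✓
  S = -0.837 -> Y = 1.701 ✓
  S = -0.056 -> Y = 1.003 ✓
All samples match this transformation.

(a) S² + 1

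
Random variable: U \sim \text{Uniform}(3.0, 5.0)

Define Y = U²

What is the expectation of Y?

E[U²] = Var(U) + (E[U])² = 0.33333333 + 16 = 16.333333

16.333333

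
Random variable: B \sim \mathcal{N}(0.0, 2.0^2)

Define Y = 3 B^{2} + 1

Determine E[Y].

E[Y] = 3*E[B²] + 1
E[B] = 0
E[B²] = Var(B) + (E[B])² = 4 + 0 = 4
E[Y] = 3*4 + 1 = 13

13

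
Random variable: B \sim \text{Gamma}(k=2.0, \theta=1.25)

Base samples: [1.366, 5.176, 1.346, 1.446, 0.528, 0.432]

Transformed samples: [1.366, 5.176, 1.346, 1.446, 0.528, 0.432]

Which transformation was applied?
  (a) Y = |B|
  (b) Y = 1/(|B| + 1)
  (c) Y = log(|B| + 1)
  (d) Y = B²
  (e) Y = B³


Checking option (a) Y = |B|:
  B = 1.366 -> Y = 1.366 ✓
  B = 5.176 -> Y = 5.176 ✓
  B = 1.346 -> Y = 1.346 ✓
All samples match this transformation.

(a) |B|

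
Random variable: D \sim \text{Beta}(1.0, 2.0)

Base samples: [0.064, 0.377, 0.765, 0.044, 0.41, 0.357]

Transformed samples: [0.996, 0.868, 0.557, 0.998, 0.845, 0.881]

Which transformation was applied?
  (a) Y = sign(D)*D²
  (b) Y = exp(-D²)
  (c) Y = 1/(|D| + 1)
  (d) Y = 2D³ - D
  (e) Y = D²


Checking option (b) Y = exp(-D²):
  D = 0.064 -> Y = 0.996 ✓
  D = 0.377 -> Y = 0.868 ✓
  D = 0.765 -> Y = 0.557 ✓
All samples match this transformation.

(b) exp(-D²)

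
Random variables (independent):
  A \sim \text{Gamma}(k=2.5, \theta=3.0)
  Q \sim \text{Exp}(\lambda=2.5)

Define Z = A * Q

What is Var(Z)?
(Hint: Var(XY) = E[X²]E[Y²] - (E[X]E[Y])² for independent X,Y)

Var(XY) = E[X²]E[Y²] - (E[X]E[Y])²
E[A] = 7.5, Var(A) = 22.5
E[Q] = 0.4, Var(Q) = 0.16
E[A²] = 22.5 + 7.5² = 78.75
E[Q²] = 0.16 + 0.4² = 0.32
Var(Z) = 78.75*0.32 - (7.5*0.4)²
= 25.2 - 9 = 16.2

16.2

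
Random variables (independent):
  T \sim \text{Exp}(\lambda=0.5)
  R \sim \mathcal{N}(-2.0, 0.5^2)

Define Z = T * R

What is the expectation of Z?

For independent RVs: E[XY] = E[X]*E[Y]
E[T] = 2
E[R] = -2
E[Z] = 2 * (-2) = -4

-4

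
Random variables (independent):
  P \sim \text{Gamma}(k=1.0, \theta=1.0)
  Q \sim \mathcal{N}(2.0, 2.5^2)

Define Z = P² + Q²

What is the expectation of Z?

E[Z] = E[P²] + E[Q²]
E[P²] = Var(P) + E[P]² = 1 + 1 = 2
E[Q²] = Var(Q) + E[Q]² = 6.25 + 4 = 10.25
E[Z] = 2 + 10.25 = 12.25

12.25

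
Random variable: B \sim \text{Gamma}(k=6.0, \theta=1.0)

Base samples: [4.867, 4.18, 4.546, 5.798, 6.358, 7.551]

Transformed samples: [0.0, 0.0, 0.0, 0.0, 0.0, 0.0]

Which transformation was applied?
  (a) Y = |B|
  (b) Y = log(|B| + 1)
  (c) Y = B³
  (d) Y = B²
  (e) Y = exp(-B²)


Checking option (e) Y = exp(-B²):
  B = 4.867 -> Y = 0.0 ✓
  B = 4.18 -> Y = 0.0 ✓
  B = 4.546 -> Y = 0.0 ✓
All samples match this transformation.

(e) exp(-B²)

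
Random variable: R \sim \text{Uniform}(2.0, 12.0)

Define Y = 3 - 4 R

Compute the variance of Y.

For Y = aR + b: Var(Y) = a² * Var(R)
Var(R) = (12 - 2)^2/12 = 8.3333333
Var(Y) = (-4)² * 8.3333333 = 16 * 8.3333333 = 133.33333

133.33333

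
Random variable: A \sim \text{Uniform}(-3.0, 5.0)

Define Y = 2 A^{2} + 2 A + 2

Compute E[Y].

E[Y] = 2*E[A²] + 2*E[A] + 2
E[A] = 1
E[A²] = Var(A) + (E[A])² = 5.3333333 + 1 = 6.3333333
E[Y] = 2*6.3333333 + 2*1 + 2 = 16.666667

16.666667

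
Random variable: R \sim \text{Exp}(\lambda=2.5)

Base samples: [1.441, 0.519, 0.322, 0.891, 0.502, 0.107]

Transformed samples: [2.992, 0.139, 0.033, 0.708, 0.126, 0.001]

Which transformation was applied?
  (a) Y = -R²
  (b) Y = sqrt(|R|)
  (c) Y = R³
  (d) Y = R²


Checking option (c) Y = R³:
  R = 1.441 -> Y = 2.992 ✓
  R = 0.519 -> Y = 0.139 ✓
  R = 0.322 -> Y = 0.033 ✓
All samples match this transformation.

(c) R³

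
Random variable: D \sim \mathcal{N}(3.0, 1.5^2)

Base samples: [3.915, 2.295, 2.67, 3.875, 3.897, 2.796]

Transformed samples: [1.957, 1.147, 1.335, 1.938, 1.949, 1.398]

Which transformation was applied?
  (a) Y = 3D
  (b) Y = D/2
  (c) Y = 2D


Checking option (b) Y = D/2:
  D = 3.915 -> Y = 1.957 ✓
  D = 2.295 -> Y = 1.147 ✓
  D = 2.67 -> Y = 1.335 ✓
All samples match this transformation.

(b) D/2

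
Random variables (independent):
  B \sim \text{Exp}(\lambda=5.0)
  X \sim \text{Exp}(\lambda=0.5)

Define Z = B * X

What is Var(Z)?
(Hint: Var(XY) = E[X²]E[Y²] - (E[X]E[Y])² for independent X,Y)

Var(XY) = E[X²]E[Y²] - (E[X]E[Y])²
E[B] = 0.2, Var(B) = 0.04
E[X] = 2, Var(X) = 4
E[B²] = 0.04 + 0.2² = 0.08
E[X²] = 4 + 2² = 8
Var(Z) = 0.08*8 - (0.2*2)²
= 0.64 - 0.16 = 0.48

0.48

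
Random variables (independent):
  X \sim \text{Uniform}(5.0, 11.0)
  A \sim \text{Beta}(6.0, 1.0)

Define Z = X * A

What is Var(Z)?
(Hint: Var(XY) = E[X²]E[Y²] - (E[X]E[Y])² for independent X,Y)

Var(XY) = E[X²]E[Y²] - (E[X]E[Y])²
E[X] = 8, Var(X) = 3
E[A] = 0.85714286, Var(A) = 0.015306122
E[X²] = 3 + 8² = 67
E[A²] = 0.015306122 + 0.85714286² = 0.75
Var(Z) = 67*0.75 - (8*0.85714286)²
= 50.25 - 47.020408 = 3.2295918

3.2295918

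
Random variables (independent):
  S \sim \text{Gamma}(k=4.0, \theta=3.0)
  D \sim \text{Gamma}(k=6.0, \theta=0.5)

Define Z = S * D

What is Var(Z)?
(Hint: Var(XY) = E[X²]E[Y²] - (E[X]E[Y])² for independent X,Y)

Var(XY) = E[X²]E[Y²] - (E[X]E[Y])²
E[S] = 12, Var(S) = 36
E[D] = 3, Var(D) = 1.5
E[S²] = 36 + 12² = 180
E[D²] = 1.5 + 3² = 10.5
Var(Z) = 180*10.5 - (12*3)²
= 1890 - 1296 = 594

594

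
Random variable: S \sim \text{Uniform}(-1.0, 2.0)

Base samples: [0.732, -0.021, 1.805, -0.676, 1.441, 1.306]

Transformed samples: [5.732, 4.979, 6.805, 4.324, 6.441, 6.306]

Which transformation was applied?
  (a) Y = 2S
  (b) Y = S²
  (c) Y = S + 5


Checking option (c) Y = S + 5:
  S = 0.732 -> Y = 5.732 ✓
  S = -0.021 -> Y = 4.979 ✓
  S = 1.805 -> Y = 6.805 ✓
All samples match this transformation.

(c) S + 5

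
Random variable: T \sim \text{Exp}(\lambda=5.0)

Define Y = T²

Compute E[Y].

Using E[X²] = Var(X) + (E[X])²:
E[T] = 0.2
Var(T) = 1/5.0^2 = 0.04
E[T²] = 0.04 + 0.2² = 0.04 + 0.04 = 0.08

0.08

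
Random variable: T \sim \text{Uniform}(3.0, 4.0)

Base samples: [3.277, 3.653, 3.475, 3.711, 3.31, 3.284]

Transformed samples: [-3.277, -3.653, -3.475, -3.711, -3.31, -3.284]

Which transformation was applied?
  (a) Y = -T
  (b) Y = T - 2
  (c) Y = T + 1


Checking option (a) Y = -T:
  T = 3.277 -> Y = -3.277 ✓
  T = 3.653 -> Y = -3.653 ✓
  T = 3.475 -> Y = -3.475 ✓
All samples match this transformation.

(a) -T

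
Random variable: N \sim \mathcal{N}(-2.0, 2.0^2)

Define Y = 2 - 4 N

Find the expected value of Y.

For Y = -4N + 2:
E[Y] = -4 * E[N] + 2
E[N] = -2.0 = -2
E[Y] = -4 * (-2) + 2 = 10

10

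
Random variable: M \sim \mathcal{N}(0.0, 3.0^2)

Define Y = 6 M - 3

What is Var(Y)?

For Y = aM + b: Var(Y) = a² * Var(M)
Var(M) = 3.0^2 = 9
Var(Y) = 6² * 9 = 36 * 9 = 324

324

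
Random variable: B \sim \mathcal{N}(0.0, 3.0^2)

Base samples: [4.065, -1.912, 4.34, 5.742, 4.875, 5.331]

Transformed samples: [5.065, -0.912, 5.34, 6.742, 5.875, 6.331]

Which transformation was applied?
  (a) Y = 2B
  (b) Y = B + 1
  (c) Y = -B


Checking option (b) Y = B + 1:
  B = 4.065 -> Y = 5.065 ✓
  B = -1.912 -> Y = -0.912 ✓
  B = 4.34 -> Y = 5.34 ✓
All samples match this transformation.

(b) B + 1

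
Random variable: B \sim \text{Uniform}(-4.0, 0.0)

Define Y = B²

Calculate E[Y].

E[B²] = Var(B) + (E[B])² = 1.3333333 + 4 = 5.3333333

5.3333333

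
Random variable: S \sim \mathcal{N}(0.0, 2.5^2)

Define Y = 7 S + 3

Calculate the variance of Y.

For Y = aS + b: Var(Y) = a² * Var(S)
Var(S) = 2.5^2 = 6.25
Var(Y) = 7² * 6.25 = 49 * 6.25 = 306.25

306.25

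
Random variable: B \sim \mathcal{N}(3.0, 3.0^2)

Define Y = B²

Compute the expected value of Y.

E[B²] = Var(B) + (E[B])² = 9 + 9 = 18

18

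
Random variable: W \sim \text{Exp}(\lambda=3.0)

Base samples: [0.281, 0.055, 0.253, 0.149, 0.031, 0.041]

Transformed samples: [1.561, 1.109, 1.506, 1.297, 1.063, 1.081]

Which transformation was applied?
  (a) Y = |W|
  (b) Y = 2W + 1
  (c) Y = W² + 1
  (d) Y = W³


Checking option (b) Y = 2W + 1:
  W = 0.281 -> Y = 1.561 ✓
  W = 0.055 -> Y = 1.109 ✓
  W = 0.253 -> Y = 1.506 ✓
All samples match this transformation.

(b) 2W + 1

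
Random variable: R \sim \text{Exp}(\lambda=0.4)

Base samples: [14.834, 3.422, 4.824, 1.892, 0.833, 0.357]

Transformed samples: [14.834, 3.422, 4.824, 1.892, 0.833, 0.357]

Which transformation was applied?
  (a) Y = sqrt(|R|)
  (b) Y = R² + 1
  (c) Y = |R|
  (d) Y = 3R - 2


Checking option (c) Y = |R|:
  R = 14.834 -> Y = 14.834 ✓
  R = 3.422 -> Y = 3.422 ✓
  R = 4.824 -> Y = 4.824 ✓
All samples match this transformation.

(c) |R|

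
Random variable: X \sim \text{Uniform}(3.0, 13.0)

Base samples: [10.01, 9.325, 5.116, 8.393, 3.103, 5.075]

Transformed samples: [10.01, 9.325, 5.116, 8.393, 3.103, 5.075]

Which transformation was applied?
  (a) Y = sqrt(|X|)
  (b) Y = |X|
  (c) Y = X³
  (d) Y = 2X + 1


Checking option (b) Y = |X|:
  X = 10.01 -> Y = 10.01 ✓
  X = 9.325 -> Y = 9.325 ✓
  X = 5.116 -> Y = 5.116 ✓
All samples match this transformation.

(b) |X|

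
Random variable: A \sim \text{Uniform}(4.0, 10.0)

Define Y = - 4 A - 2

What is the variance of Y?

For Y = aA + b: Var(Y) = a² * Var(A)
Var(A) = (10 - 4)^2/12 = 3
Var(Y) = (-4)² * 3 = 16 * 3 = 48

48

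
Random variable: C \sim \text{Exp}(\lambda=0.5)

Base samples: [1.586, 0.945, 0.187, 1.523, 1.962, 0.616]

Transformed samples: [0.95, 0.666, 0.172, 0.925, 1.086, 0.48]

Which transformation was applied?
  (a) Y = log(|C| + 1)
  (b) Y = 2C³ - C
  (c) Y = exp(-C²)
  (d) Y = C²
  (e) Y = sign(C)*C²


Checking option (a) Y = log(|C| + 1):
  C = 1.586 -> Y = 0.95 ✓
  C = 0.945 -> Y = 0.666 ✓
  C = 0.187 -> Y = 0.172 ✓
All samples match this transformation.

(a) log(|C| + 1)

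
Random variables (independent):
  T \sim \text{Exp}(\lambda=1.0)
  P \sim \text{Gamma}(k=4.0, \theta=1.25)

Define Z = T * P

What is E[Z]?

For independent RVs: E[XY] = E[X]*E[Y]
E[T] = 1
E[P] = 5
E[Z] = 1 * 5 = 5

5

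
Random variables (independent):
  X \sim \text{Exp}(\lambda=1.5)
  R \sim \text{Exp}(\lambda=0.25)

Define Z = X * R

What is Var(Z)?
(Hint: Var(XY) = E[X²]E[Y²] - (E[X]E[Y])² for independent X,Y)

Var(XY) = E[X²]E[Y²] - (E[X]E[Y])²
E[X] = 0.66666667, Var(X) = 0.44444444
E[R] = 4, Var(R) = 16
E[X²] = 0.44444444 + 0.66666667² = 0.88888889
E[R²] = 16 + 4² = 32
Var(Z) = 0.88888889*32 - (0.66666667*4)²
= 28.444444 - 7.1111111 = 21.333333

21.333333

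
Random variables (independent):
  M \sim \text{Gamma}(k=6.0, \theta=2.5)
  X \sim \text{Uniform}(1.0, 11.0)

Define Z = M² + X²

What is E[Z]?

E[Z] = E[M²] + E[X²]
E[M²] = Var(M) + E[M]² = 37.5 + 225 = 262.5
E[X²] = Var(X) + E[X]² = 8.3333333 + 36 = 44.333333
E[Z] = 262.5 + 44.333333 = 306.83333

306.83333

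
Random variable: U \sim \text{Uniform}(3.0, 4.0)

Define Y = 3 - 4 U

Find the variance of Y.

For Y = aU + b: Var(Y) = a² * Var(U)
Var(U) = (4 - 3)^2/12 = 0.083333333
Var(Y) = (-4)² * 0.083333333 = 16 * 0.083333333 = 1.3333333

1.3333333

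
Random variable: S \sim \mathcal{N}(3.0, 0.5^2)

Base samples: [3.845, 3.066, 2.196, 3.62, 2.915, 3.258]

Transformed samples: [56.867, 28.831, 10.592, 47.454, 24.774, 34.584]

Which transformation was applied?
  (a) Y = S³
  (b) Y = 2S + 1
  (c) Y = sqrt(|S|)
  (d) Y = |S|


Checking option (a) Y = S³:
  S = 3.845 -> Y = 56.867 ✓
  S = 3.066 -> Y = 28.831 ✓
  S = 2.196 -> Y = 10.592 ✓
All samples match this transformation.

(a) S³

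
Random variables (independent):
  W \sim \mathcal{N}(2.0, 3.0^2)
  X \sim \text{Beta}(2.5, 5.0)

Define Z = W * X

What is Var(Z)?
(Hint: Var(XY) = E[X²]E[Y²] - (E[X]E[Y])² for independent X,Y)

Var(XY) = E[X²]E[Y²] - (E[X]E[Y])²
E[W] = 2, Var(W) = 9
E[X] = 0.33333333, Var(X) = 0.026143791
E[W²] = 9 + 2² = 13
E[X²] = 0.026143791 + 0.33333333² = 0.1372549
Var(Z) = 13*0.1372549 - (2*0.33333333)²
= 1.7843137 - 0.44444444 = 1.3398693

1.3398693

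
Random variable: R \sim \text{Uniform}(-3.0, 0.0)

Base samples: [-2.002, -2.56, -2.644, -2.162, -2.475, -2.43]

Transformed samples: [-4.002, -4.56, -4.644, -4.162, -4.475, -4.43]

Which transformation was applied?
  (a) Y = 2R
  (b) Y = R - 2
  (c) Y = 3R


Checking option (b) Y = R - 2:
  R = -2.002 -> Y = -4.002 ✓
  R = -2.56 -> Y = -4.56 ✓
  R = -2.644 -> Y = -4.644 ✓
All samples match this transformation.

(b) R - 2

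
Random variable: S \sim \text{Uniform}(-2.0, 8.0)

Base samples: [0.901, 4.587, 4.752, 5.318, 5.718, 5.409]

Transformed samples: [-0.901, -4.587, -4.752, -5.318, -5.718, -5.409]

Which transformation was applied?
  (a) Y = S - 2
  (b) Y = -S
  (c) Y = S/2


Checking option (b) Y = -S:
  S = 0.901 -> Y = -0.901 ✓
  S = 4.587 -> Y = -4.587 ✓
  S = 4.752 -> Y = -4.752 ✓
All samples match this transformation.

(b) -S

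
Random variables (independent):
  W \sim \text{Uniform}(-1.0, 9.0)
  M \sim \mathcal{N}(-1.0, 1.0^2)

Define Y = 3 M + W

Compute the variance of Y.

For independent RVs: Var(aX + bY) = a²Var(X) + b²Var(Y)
Var(W) = 8.3333333
Var(M) = 1
Var(Y) = 1²*8.3333333 + 3²*1
= 1*8.3333333 + 9*1 = 17.333333

17.333333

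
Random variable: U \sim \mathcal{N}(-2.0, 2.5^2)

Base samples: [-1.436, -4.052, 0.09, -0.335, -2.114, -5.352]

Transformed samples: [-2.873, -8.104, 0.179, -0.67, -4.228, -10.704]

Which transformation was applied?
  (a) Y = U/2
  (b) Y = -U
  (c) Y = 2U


Checking option (c) Y = 2U:
  U = -1.436 -> Y = -2.873 ✓
  U = -4.052 -> Y = -8.104 ✓
  U = 0.09 -> Y = 0.179 ✓
All samples match this transformation.

(c) 2U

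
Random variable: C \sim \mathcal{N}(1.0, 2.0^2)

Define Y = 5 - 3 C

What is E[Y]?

For Y = -3C + 5:
E[Y] = -3 * E[C] + 5
E[C] = 1.0 = 1
E[Y] = -3 * 1 + 5 = 2

2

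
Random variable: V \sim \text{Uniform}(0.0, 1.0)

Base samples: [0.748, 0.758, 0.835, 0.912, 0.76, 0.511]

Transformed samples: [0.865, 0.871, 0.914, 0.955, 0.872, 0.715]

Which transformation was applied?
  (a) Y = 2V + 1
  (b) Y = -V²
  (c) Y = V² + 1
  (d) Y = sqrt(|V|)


Checking option (d) Y = sqrt(|V|):
  V = 0.748 -> Y = 0.865 ✓
  V = 0.758 -> Y = 0.871 ✓
  V = 0.835 -> Y = 0.914 ✓
All samples match this transformation.

(d) sqrt(|V|)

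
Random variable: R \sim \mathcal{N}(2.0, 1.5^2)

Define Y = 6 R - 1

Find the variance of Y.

For Y = aR + b: Var(Y) = a² * Var(R)
Var(R) = 1.5^2 = 2.25
Var(Y) = 6² * 2.25 = 36 * 2.25 = 81

81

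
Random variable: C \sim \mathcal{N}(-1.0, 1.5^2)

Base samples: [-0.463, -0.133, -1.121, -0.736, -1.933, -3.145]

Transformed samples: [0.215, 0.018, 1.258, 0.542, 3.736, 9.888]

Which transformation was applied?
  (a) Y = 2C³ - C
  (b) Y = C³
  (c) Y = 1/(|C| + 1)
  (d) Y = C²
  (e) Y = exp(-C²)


Checking option (d) Y = C²:
  C = -0.463 -> Y = 0.215 ✓
  C = -0.133 -> Y = 0.018 ✓
  C = -1.121 -> Y = 1.258 ✓
All samples match this transformation.

(d) C²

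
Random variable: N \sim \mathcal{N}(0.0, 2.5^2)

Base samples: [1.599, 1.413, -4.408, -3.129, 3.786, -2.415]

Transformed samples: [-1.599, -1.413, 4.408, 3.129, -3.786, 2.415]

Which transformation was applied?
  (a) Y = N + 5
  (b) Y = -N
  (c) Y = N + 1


Checking option (b) Y = -N:
  N = 1.599 -> Y = -1.599 ✓
  N = 1.413 -> Y = -1.413 ✓
  N = -4.408 -> Y = 4.408 ✓
All samples match this transformation.

(b) -N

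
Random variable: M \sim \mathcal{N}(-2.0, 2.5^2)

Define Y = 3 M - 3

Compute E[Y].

For Y = 3M - 3:
E[Y] = 3 * E[M] - 3
E[M] = -2.0 = -2
E[Y] = 3 * (-2) - 3 = -9

-9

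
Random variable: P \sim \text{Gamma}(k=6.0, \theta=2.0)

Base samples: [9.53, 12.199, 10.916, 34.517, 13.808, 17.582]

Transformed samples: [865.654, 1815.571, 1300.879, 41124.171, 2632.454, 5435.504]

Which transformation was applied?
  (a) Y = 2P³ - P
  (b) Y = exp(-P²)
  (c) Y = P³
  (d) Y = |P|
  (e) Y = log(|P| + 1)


Checking option (c) Y = P³:
  P = 9.53 -> Y = 865.654 ✓
  P = 12.199 -> Y = 1815.571 ✓
  P = 10.916 -> Y = 1300.879 ✓
All samples match this transformation.

(c) P³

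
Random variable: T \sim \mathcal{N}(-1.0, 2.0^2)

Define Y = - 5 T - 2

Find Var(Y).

For Y = aT + b: Var(Y) = a² * Var(T)
Var(T) = 2.0^2 = 4
Var(Y) = (-5)² * 4 = 25 * 4 = 100

100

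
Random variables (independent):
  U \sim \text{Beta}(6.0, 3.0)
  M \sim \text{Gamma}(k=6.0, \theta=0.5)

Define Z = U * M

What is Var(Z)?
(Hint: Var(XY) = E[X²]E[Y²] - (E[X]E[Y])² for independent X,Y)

Var(XY) = E[X²]E[Y²] - (E[X]E[Y])²
E[U] = 0.66666667, Var(U) = 0.022222222
E[M] = 3, Var(M) = 1.5
E[U²] = 0.022222222 + 0.66666667² = 0.46666667
E[M²] = 1.5 + 3² = 10.5
Var(Z) = 0.46666667*10.5 - (0.66666667*3)²
= 4.9 - 4 = 0.9

0.9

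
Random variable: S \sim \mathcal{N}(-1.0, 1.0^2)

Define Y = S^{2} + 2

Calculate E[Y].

E[Y] = 1*E[S²] + 2
E[S] = -1
E[S²] = Var(S) + (E[S])² = 1 + 1 = 2
E[Y] = 1*2 + 2 = 4

4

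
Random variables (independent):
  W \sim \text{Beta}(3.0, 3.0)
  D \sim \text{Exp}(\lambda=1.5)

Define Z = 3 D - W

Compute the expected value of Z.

E[Z] = -1*E[W] + 3*E[D]
E[W] = 0.5
E[D] = 0.66666667
E[Z] = -1*0.5 + 3*0.66666667 = 1.5

1.5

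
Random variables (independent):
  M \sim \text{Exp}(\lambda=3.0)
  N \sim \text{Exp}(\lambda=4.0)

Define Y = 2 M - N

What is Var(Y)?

For independent RVs: Var(aX + bY) = a²Var(X) + b²Var(Y)
Var(M) = 0.11111111
Var(N) = 0.0625
Var(Y) = 2²*0.11111111 + (-1)²*0.0625
= 4*0.11111111 + 1*0.0625 = 0.50694444

0.50694444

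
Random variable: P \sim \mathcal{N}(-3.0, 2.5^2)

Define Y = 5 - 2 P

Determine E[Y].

For Y = -2P + 5:
E[Y] = -2 * E[P] + 5
E[P] = -3.0 = -3
E[Y] = -2 * (-3) + 5 = 11

11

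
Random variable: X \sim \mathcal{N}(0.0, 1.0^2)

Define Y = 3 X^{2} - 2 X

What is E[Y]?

E[Y] = 3*E[X²] - 2*E[X]
E[X] = 0
E[X²] = Var(X) + (E[X])² = 1 + 0 = 1
E[Y] = 3*1 - 2*0 = 3

3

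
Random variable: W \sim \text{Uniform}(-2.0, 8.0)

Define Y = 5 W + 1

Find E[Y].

For Y = 5W + 1:
E[Y] = 5 * E[W] + 1
E[W] = (-2 + 8)/2 = 3
E[Y] = 5 * 3 + 1 = 16

16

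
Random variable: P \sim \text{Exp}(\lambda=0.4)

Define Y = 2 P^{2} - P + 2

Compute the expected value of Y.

E[Y] = 2*E[P²] - 1*E[P] + 2
E[P] = 2.5
E[P²] = Var(P) + (E[P])² = 6.25 + 6.25 = 12.5
E[Y] = 2*12.5 - 1*2.5 + 2 = 24.5

24.5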